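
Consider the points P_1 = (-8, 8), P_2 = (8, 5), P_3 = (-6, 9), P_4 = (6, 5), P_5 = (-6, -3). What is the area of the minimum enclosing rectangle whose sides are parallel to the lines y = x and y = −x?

209

In coordinates u = x + y, v = x − y the rectangle is axis-aligned; the map (x,y)→(u,v) scales areas by 2.
u-values: 0, 13, 3, 11, -9; range = 13 − (-9) = 22.
v-values: -16, 3, -15, 1, -3; range = 3 − (-16) = 19.
Area = (22 × 19) / 2 = 209.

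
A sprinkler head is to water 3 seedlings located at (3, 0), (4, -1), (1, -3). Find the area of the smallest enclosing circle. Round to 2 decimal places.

10.62

Call the three points A, B, C in the order given.
Side lengths²: AB² = 2, AC² = 13, BC² = 13.
Since BC² = 13 < 13 + 2 = 15, the triangle is acute, so the smallest enclosing circle is the circumcircle.
Circumcentre = (2.3, -1.7), r² = 3.38.
Area = π·r² = π·3.38 ≈ 10.62.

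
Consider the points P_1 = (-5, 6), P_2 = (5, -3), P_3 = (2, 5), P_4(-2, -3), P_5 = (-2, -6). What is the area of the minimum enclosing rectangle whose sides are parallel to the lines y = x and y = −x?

In coordinates u = x + y, v = x − y the rectangle is axis-aligned; the map (x,y)→(u,v) scales areas by 2.
u-values: 1, 2, 7, -5, -8; range = 7 − (-8) = 15.
v-values: -11, 8, -3, 1, 4; range = 8 − (-11) = 19.
Area = (15 × 19) / 2 = 142.5.

142.5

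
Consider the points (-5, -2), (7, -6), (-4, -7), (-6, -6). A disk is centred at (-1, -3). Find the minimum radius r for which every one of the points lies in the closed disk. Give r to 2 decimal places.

The required radius is the distance from (-1, -3) to the farthest point.
Squared distances: 17, 73, 25, 34.
Maximum is 73, attained at (7, -6).
r = √73 ≈ 8.54.

8.54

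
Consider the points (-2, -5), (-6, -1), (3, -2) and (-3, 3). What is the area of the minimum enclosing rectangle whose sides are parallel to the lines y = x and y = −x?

In coordinates u = x + y, v = x − y the rectangle is axis-aligned; the map (x,y)→(u,v) scales areas by 2.
u-values: -7, -7, 1, 0; range = 1 − (-7) = 8.
v-values: 3, -5, 5, -6; range = 5 − (-6) = 11.
Area = (8 × 11) / 2 = 44.

44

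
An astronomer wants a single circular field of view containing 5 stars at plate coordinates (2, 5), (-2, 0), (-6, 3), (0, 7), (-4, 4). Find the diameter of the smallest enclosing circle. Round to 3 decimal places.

8.246

The minimum enclosing circle of a finite set is fixed by two of the points (as a diameter) or three (as a circumcircle).
The farthest pair is (2, 5)–(-6, 3) with squared distance 68. The circle on this segment as diameter has centre (-2, 4) and r² = 68/4 = 17.
Check (-2, 0): distance² to centre = 16 ≤ 17, so it lies inside.
All remaining points lie in this disk, and no smaller disk contains both endpoints, so this is the minimum enclosing circle.
Diameter = 2r = 2√17 ≈ 8.246.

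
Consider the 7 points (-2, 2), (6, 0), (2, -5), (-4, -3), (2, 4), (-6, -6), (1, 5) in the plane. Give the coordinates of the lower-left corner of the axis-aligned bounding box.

x-range [-6, 6], y-range [-6, 5].
The lower-left corner is (-6, -6).

(-6, -6)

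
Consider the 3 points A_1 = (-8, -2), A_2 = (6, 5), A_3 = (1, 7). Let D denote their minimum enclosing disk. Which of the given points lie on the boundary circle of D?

Side lengths²: A_1A_2² = 245, A_1A_3² = 162, A_2A_3² = 29.
Since A_1A_2² = 245 ≥ 162 + 29 = 191, the angle opposite A_1A_2 is not acute, so the smallest enclosing circle has A_1A_2 as diameter.
Centre = midpoint of A_1A_2 = (-1, 1.5), r² = 245/4 = 61.25.
The points at distance exactly r from the centre are A_1, A_2 — 2 points.

A_1, A_2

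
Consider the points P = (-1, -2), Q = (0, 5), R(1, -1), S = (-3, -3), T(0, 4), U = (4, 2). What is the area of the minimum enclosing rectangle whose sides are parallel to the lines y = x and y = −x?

42

In coordinates u = x + y, v = x − y the rectangle is axis-aligned; the map (x,y)→(u,v) scales areas by 2.
u-values: -3, 5, 0, -6, 4, 6; range = 6 − (-6) = 12.
v-values: 1, -5, 2, 0, -4, 2; range = 2 − (-5) = 7.
Area = (12 × 7) / 2 = 42.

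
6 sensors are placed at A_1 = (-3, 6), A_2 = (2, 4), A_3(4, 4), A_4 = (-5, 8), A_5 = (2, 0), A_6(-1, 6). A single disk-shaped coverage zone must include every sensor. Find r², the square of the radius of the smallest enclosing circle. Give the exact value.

The minimum enclosing circle of a finite set is fixed by two of the points (as a diameter) or three (as a circumcircle).
The minimum enclosing circle is determined by three boundary points: A_3, A_4, A_5.
Their circumcentre is (-29/22, 183/44) with r² = 54805/1936.
The farthest remaining point A_2 is at distance² 21365/1936 ≤ 54805/1936.

54805/1936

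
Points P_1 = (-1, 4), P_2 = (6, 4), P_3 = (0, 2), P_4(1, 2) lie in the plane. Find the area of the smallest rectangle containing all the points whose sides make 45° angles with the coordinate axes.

28

In coordinates u = x + y, v = x − y the rectangle is axis-aligned; the map (x,y)→(u,v) scales areas by 2.
u-values: 3, 10, 2, 3; range = 10 − 2 = 8.
v-values: -5, 2, -2, -1; range = 2 − (-5) = 7.
Area = (8 × 7) / 2 = 28.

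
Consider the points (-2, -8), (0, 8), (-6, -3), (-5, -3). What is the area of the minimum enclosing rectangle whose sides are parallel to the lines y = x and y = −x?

In coordinates u = x + y, v = x − y the rectangle is axis-aligned; the map (x,y)→(u,v) scales areas by 2.
u-values: -10, 8, -9, -8; range = 8 − (-10) = 18.
v-values: 6, -8, -3, -2; range = 6 − (-8) = 14.
Area = (18 × 14) / 2 = 126.

126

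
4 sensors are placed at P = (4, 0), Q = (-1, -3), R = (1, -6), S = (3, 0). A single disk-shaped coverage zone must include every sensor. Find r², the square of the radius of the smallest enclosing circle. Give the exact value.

By Welzl's lemma the MEC is supported by two points (diametrically opposite) or three points (on a circumcircle).
The minimum enclosing circle is determined by three boundary points: P, Q, R.
Their circumcentre is (33/14, -41/14) with r² = 1105/98.
The farthest remaining point S is at distance² 881/98 ≤ 1105/98.

1105/98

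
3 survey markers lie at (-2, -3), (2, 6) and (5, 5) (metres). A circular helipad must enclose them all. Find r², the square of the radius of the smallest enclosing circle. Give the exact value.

Call the three points A, B, C in the order given.
Side lengths²: AB² = 97, AC² = 113, BC² = 10.
Since AC² = 113 ≥ 97 + 10 = 107, the angle opposite AC is not acute, so the smallest enclosing circle has AC as diameter.
Centre = midpoint of AC = (1.5, 1), r² = 113/4 = 28.25.

28.25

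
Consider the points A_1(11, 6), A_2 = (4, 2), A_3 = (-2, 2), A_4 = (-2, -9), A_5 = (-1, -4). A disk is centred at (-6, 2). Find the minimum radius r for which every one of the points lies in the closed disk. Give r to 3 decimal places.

The required radius is the distance from (-6, 2) to the farthest point.
Squared distances: 305, 100, 16, 137, 61.
Maximum is 305, attained at A_1.
r = √305 ≈ 17.464.

17.464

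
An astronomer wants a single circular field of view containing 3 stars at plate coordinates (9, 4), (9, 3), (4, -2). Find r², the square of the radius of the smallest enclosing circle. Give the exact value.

15.25

Call the three points A, B, C in the order given.
Side lengths²: AB² = 1, AC² = 61, BC² = 50.
Since AC² = 61 ≥ 50 + 1 = 51, the angle opposite AC is not acute, so the smallest enclosing circle has AC as diameter.
Centre = midpoint of AC = (6.5, 1), r² = 61/4 = 15.25.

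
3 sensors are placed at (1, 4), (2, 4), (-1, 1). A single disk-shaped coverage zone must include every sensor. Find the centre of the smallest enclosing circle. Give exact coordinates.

Call the three points A, B, C in the order given.
Side lengths²: AB² = 1, AC² = 13, BC² = 18.
Since BC² = 18 ≥ 13 + 1 = 14, the angle opposite BC is not acute, so the smallest enclosing circle has BC as diameter.
Centre = midpoint of BC = (0.5, 2.5), r² = 18/4 = 4.5.
Centre = (0.5, 2.5).

(0.5, 2.5)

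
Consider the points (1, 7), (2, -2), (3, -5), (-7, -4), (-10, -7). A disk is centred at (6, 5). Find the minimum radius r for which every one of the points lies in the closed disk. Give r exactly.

The required radius is the distance from (6, 5) to the farthest point.
Squared distances: 29, 65, 109, 250, 400.
Maximum is 400, attained at (-10, -7).
r = √400 = 20.

20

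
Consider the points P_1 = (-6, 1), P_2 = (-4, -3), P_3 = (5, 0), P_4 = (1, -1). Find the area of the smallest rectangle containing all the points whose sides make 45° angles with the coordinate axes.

72

In coordinates u = x + y, v = x − y the rectangle is axis-aligned; the map (x,y)→(u,v) scales areas by 2.
u-values: -5, -7, 5, 0; range = 5 − (-7) = 12.
v-values: -7, -1, 5, 2; range = 5 − (-7) = 12.
Area = (12 × 12) / 2 = 72.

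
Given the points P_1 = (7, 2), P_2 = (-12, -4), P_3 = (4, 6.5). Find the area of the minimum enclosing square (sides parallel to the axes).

361

The bounding box has width 19 and height 10.5.
An axis-aligned square enclosing the set must have side ≥ max(width, height).
So the minimum side is max(19, 10.5) = 19.
Area = 19² = 361.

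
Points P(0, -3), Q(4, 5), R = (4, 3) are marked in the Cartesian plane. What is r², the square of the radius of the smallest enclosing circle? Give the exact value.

20

Side lengths²: PQ² = 80, PR² = 52, QR² = 4.
Since PQ² = 80 ≥ 52 + 4 = 56, the angle opposite PQ is not acute, so the smallest enclosing circle has PQ as diameter.
Centre = midpoint of PQ = (2, 1), r² = 80/4 = 20.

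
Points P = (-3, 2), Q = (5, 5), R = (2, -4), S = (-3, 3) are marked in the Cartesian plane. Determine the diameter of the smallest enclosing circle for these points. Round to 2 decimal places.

10.20

The minimum enclosing circle is determined by three boundary points: Q, R, S.
Their circumcentre is (19/11, 12/11) with r² = 3145/121.
The farthest remaining point P is at distance² 2804/121 ≤ 3145/121.
Diameter = 2r = 2√(3145/121) ≈ 10.20.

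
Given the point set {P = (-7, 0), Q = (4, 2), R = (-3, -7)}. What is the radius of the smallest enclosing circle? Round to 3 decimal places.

Side lengths²: PQ² = 125, PR² = 65, QR² = 130.
Since QR² = 130 < 125 + 65 = 190, the triangle is acute, so the smallest enclosing circle is the circumcircle.
Circumcentre = (-37/34, -43/34), r² = 21125/578.
r = √(21125/578) ≈ 6.046.

6.046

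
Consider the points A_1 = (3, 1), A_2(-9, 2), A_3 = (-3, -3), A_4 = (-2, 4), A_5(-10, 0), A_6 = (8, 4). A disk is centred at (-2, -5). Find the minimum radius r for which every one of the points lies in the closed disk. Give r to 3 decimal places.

13.454

The required radius is the distance from (-2, -5) to the farthest point.
Squared distances: 61, 98, 5, 81, 89, 181.
Maximum is 181, attained at A_6.
r = √181 ≈ 13.454.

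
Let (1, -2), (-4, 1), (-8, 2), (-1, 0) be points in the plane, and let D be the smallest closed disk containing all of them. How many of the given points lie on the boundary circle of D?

2

The minimum enclosing circle of a finite set is fixed by two of the points (as a diameter) or three (as a circumcircle).
The farthest pair is (1, -2)–(-8, 2) with squared distance 97. The circle on this segment as diameter has centre (-3.5, 0) and r² = 97/4 = 24.25.
Check (-4, 1): distance² to centre = 1.25 ≤ 24.25, so it lies inside.
All remaining points lie in this disk, and no smaller disk contains both endpoints, so this is the minimum enclosing circle.
The points at distance exactly r from the centre are (1, -2), (-8, 2) — 2 points.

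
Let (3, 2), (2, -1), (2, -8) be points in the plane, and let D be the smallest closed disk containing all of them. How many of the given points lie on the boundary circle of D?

2

Call the three points A, B, C in the order given.
Side lengths²: AB² = 10, AC² = 101, BC² = 49.
Since AC² = 101 ≥ 49 + 10 = 59, the angle opposite AC is not acute, so the smallest enclosing circle has AC as diameter.
Centre = midpoint of AC = (2.5, -3), r² = 101/4 = 25.25.
The points at distance exactly r from the centre are (3, 2), (2, -8) — 2 points.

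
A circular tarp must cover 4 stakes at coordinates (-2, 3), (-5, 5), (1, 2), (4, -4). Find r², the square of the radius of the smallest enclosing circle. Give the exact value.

A smallest enclosing disk is always determined by at most three of the input points on its boundary.
The farthest pair is (-5, 5)–(4, -4) with squared distance 162. The circle on this segment as diameter has centre (-0.5, 0.5) and r² = 162/4 = 40.5.
Check (-2, 3): distance² to centre = 8.5 ≤ 40.5, so it lies inside.
All remaining points lie in this disk, and no smaller disk contains both endpoints, so this is the minimum enclosing circle.

40.5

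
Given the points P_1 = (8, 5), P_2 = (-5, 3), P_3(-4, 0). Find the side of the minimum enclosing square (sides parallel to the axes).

The bounding box has width 13 and height 5.
An axis-aligned square enclosing the set must have side ≥ max(width, height).
So the minimum side is max(13, 5) = 13.

13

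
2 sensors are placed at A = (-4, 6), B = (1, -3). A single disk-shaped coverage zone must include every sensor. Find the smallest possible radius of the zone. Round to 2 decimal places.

5.15

The smallest circle enclosing two points has them as diameter endpoints.
Centre = midpoint = (-1.5, 1.5); r² = |AB|²/4 = 106/4 = 26.5.
r = √(26.5) ≈ 5.15.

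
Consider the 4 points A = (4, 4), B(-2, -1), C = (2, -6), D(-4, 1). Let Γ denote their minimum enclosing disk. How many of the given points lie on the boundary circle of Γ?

The minimum enclosing circle is determined by three boundary points: A, C, D.
Their circumcentre is (87/74, -47/74) with r² = 80665/2738.
The farthest remaining point B is at distance² 27977/2738 ≤ 80665/2738.
The points at distance exactly r from the centre are A, C, D — 3 points.

3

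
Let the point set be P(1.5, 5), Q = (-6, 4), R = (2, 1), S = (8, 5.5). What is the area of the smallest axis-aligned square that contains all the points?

The bounding box has width 14 and height 4.5.
An axis-aligned square enclosing the set must have side ≥ max(width, height).
So the minimum side is max(14, 4.5) = 14.
Area = 14² = 196.

196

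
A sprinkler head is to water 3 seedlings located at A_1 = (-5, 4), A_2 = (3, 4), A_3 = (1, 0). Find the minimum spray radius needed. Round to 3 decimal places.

Side lengths²: A_1A_2² = 64, A_1A_3² = 52, A_2A_3² = 20.
Since A_1A_2² = 64 < 52 + 20 = 72, the triangle is acute, so the smallest enclosing circle is the circumcircle.
Circumcentre = (-1, 3.5), r² = 16.25.
r = √(16.25) ≈ 4.031.

4.031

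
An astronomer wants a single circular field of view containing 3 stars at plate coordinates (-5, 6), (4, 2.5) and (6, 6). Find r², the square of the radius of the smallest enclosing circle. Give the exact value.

Call the three points A, B, C in the order given.
Side lengths²: AB² = 93.25, AC² = 121, BC² = 16.25.
Since AC² = 121 ≥ 93.25 + 16.25 = 109.5, the angle opposite AC is not acute, so the smallest enclosing circle has AC as diameter.
Centre = midpoint of AC = (0.5, 6), r² = 121/4 = 30.25.

30.25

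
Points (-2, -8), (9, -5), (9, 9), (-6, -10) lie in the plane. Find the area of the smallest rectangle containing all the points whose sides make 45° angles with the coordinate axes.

In coordinates u = x + y, v = x − y the rectangle is axis-aligned; the map (x,y)→(u,v) scales areas by 2.
u-values: -10, 4, 18, -16; range = 18 − (-16) = 34.
v-values: 6, 14, 0, 4; range = 14 − 0 = 14.
Area = (34 × 14) / 2 = 238.

238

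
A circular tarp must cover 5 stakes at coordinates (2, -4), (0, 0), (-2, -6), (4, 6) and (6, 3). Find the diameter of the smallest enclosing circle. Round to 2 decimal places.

13.42

The minimum enclosing circle of a finite set is fixed by two of the points (as a diameter) or three (as a circumcircle).
The farthest pair is (-2, -6)–(4, 6) with squared distance 180. The circle on this segment as diameter has centre (1, 0) and r² = 180/4 = 45.
Check (2, -4): distance² to centre = 17 ≤ 45, so it lies inside.
All remaining points lie in this disk, and no smaller disk contains both endpoints, so this is the minimum enclosing circle.
Diameter = 2r = 2√45 ≈ 13.42.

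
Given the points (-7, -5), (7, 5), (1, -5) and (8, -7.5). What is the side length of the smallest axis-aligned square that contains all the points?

The bounding box has width 15 and height 12.5.
An axis-aligned square enclosing the set must have side ≥ max(width, height).
So the minimum side is max(15, 12.5) = 15.

15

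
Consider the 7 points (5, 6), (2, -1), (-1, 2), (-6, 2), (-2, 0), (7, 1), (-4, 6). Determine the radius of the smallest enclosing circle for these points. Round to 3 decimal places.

6.519

A smallest enclosing disk is always determined by at most three of the input points on its boundary.
The farthest pair is (-6, 2)–(7, 1) with squared distance 170. The circle on this segment as diameter has centre (0.5, 1.5) and r² = 170/4 = 42.5.
Check (5, 6): distance² to centre = 40.5 ≤ 42.5, so it lies inside.
All remaining points lie in this disk, and no smaller disk contains both endpoints, so this is the minimum enclosing circle.
r = √(42.5) ≈ 6.519.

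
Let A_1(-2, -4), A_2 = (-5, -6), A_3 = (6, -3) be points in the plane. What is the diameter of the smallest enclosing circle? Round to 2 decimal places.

11.40

Side lengths²: A_1A_2² = 13, A_1A_3² = 65, A_2A_3² = 130.
Since A_2A_3² = 130 ≥ 65 + 13 = 78, the angle opposite A_2A_3 is not acute, so the smallest enclosing circle has A_2A_3 as diameter.
Centre = midpoint of A_2A_3 = (0.5, -4.5), r² = 130/4 = 32.5.
Diameter = 2r = 2√(32.5) ≈ 11.40.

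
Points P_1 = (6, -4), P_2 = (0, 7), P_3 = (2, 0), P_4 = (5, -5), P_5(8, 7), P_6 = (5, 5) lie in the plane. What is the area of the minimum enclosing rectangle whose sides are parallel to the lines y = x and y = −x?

In coordinates u = x + y, v = x − y the rectangle is axis-aligned; the map (x,y)→(u,v) scales areas by 2.
u-values: 2, 7, 2, 0, 15, 10; range = 15 − 0 = 15.
v-values: 10, -7, 2, 10, 1, 0; range = 10 − (-7) = 17.
Area = (15 × 17) / 2 = 127.5.

127.5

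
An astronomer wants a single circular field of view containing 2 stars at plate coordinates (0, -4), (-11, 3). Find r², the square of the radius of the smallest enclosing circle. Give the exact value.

42.5

The smallest circle enclosing two points has them as diameter endpoints.
Centre = midpoint = (-5.5, -0.5); r² = |(0, -4)−(-11, 3)|²/4 = 170/4 = 42.5.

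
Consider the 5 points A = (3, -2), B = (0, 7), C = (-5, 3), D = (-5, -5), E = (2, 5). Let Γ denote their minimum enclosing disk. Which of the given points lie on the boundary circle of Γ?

By Welzl's lemma the MEC is supported by two points (diametrically opposite) or three points (on a circumcircle).
The farthest pair is B–D with squared distance 169. The circle on this segment as diameter has centre (-2.5, 1) and r² = 169/4 = 42.25.
Check A: distance² to centre = 39.25 ≤ 42.25, so it lies inside.
All remaining points lie in this disk, and no smaller disk contains both endpoints, so this is the minimum enclosing circle.
The points at distance exactly r from the centre are B, D — 2 points.

B, D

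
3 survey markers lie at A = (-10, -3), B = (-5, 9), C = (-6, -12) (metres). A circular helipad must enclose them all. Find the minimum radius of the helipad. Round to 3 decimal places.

10.512

Side lengths²: AB² = 169, AC² = 97, BC² = 442.
Since BC² = 442 ≥ 169 + 97 = 266, the angle opposite BC is not acute, so the smallest enclosing circle has BC as diameter.
Centre = midpoint of BC = (-5.5, -1.5), r² = 442/4 = 110.5.
r = √(110.5) ≈ 10.512.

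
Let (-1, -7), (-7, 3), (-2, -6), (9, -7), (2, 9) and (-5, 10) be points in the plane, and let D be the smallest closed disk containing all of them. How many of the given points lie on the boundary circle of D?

By Welzl's lemma the MEC is supported by two points (diametrically opposite) or three points (on a circumcircle).
The farthest pair is (9, -7)–(-5, 10) with squared distance 485. The circle on this segment as diameter has centre (2, 1.5) and r² = 485/4 = 121.25.
Check (-1, -7): distance² to centre = 81.25 ≤ 121.25, so it lies inside.
All remaining points lie in this disk, and no smaller disk contains both endpoints, so this is the minimum enclosing circle.
The points at distance exactly r from the centre are (9, -7), (-5, 10) — 2 points.

2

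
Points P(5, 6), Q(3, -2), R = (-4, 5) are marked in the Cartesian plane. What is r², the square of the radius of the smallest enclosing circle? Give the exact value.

27.88

Side lengths²: PQ² = 68, PR² = 82, QR² = 98.
Since QR² = 98 < 82 + 68 = 150, the triangle is acute, so the smallest enclosing circle is the circumcircle.
Circumcentre = (0.8, 2.8), r² = 27.88.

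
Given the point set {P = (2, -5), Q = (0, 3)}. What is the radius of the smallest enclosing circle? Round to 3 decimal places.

The smallest circle enclosing two points has them as diameter endpoints.
Centre = midpoint = (1, -1); r² = |PQ|²/4 = 68/4 = 17.
r = √17 ≈ 4.123.

4.123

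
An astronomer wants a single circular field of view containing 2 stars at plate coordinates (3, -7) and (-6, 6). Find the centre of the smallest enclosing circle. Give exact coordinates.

(-1.5, -0.5)

The smallest circle enclosing two points has them as diameter endpoints.
Centre = midpoint = (-1.5, -0.5); r² = |(3, -7)−(-6, 6)|²/4 = 250/4 = 62.5.
Centre = (-1.5, -0.5).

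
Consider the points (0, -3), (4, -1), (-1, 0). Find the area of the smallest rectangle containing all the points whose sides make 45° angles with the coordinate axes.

In coordinates u = x + y, v = x − y the rectangle is axis-aligned; the map (x,y)→(u,v) scales areas by 2.
u-values: -3, 3, -1; range = 3 − (-3) = 6.
v-values: 3, 5, -1; range = 5 − (-1) = 6.
Area = (6 × 6) / 2 = 18.

18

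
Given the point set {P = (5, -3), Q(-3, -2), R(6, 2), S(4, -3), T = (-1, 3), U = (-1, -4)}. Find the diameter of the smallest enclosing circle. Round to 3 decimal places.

9.849

A smallest enclosing disk is always determined by at most three of the input points on its boundary.
The farthest pair is Q–R with squared distance 97. The circle on this segment as diameter has centre (1.5, 0) and r² = 97/4 = 24.25.
Check P: distance² to centre = 21.25 ≤ 24.25, so it lies inside.
All remaining points lie in this disk, and no smaller disk contains both endpoints, so this is the minimum enclosing circle.
Diameter = 2r = 2√(24.25) ≈ 9.849.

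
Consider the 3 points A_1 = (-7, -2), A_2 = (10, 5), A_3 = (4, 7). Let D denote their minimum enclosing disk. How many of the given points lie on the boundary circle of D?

2

Side lengths²: A_1A_2² = 338, A_1A_3² = 202, A_2A_3² = 40.
Since A_1A_2² = 338 ≥ 202 + 40 = 242, the angle opposite A_1A_2 is not acute, so the smallest enclosing circle has A_1A_2 as diameter.
Centre = midpoint of A_1A_2 = (1.5, 1.5), r² = 338/4 = 84.5.
The points at distance exactly r from the centre are A_1, A_2 — 2 points.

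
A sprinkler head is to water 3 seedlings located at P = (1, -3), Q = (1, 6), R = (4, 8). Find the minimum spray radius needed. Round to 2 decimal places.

5.70

Side lengths²: PQ² = 81, PR² = 130, QR² = 13.
Since PR² = 130 ≥ 81 + 13 = 94, the angle opposite PR is not acute, so the smallest enclosing circle has PR as diameter.
Centre = midpoint of PR = (2.5, 2.5), r² = 130/4 = 32.5.
r = √(32.5) ≈ 5.70.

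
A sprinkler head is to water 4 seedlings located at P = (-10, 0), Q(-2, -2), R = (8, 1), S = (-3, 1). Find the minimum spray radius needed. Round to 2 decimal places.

9.01

The farthest pair is P–R with squared distance 325. The circle on this segment as diameter has centre (-1, 0.5) and r² = 325/4 = 81.25.
Check Q: distance² to centre = 7.25 ≤ 81.25, so it lies inside.
All remaining points lie in this disk, and no smaller disk contains both endpoints, so this is the minimum enclosing circle.
r = √(81.25) ≈ 9.01.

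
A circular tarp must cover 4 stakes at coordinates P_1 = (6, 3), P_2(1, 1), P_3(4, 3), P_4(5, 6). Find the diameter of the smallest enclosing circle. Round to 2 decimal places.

By Welzl's lemma the MEC is supported by two points (diametrically opposite) or three points (on a circumcircle).
The farthest pair is P_2–P_4 with squared distance 41. The circle on this segment as diameter has centre (3, 3.5) and r² = 41/4 = 10.25.
Check P_1: distance² to centre = 9.25 ≤ 10.25, so it lies inside.
All remaining points lie in this disk, and no smaller disk contains both endpoints, so this is the minimum enclosing circle.
Diameter = 2r = 2√(10.25) ≈ 6.40.

6.40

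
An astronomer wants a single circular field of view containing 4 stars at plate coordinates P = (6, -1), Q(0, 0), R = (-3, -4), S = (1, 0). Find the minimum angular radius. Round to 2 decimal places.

The minimum enclosing circle of a finite set is fixed by two of the points (as a diameter) or three (as a circumcircle).
The farthest pair is P–R with squared distance 90. The circle on this segment as diameter has centre (1.5, -2.5) and r² = 90/4 = 22.5.
Check Q: distance² to centre = 8.5 ≤ 22.5, so it lies inside.
All remaining points lie in this disk, and no smaller disk contains both endpoints, so this is the minimum enclosing circle.
r = √(22.5) ≈ 4.74.

4.74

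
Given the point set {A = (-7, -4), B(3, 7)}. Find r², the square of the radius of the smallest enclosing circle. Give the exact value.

55.25

The smallest circle enclosing two points has them as diameter endpoints.
Centre = midpoint = (-2, 1.5); r² = |AB|²/4 = 221/4 = 55.25.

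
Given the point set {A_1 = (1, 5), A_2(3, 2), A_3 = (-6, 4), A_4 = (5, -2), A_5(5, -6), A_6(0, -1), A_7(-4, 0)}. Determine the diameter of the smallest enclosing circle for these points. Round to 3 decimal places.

14.866

The farthest pair is A_3–A_5 with squared distance 221. The circle on this segment as diameter has centre (-0.5, -1) and r² = 221/4 = 55.25.
Check A_1: distance² to centre = 38.25 ≤ 55.25, so it lies inside.
All remaining points lie in this disk, and no smaller disk contains both endpoints, so this is the minimum enclosing circle.
Diameter = 2r = 2√(55.25) ≈ 14.866.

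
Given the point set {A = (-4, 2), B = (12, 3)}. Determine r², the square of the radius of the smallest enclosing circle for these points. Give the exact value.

64.25

The smallest circle enclosing two points has them as diameter endpoints.
Centre = midpoint = (4, 2.5); r² = |AB|²/4 = 257/4 = 64.25.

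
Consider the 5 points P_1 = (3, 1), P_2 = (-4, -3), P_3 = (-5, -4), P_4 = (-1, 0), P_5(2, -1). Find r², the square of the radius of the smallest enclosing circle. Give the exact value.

By Welzl's lemma the MEC is supported by two points (diametrically opposite) or three points (on a circumcircle).
The farthest pair is P_1–P_3 with squared distance 89. The circle on this segment as diameter has centre (-1, -1.5) and r² = 89/4 = 22.25.
Check P_2: distance² to centre = 11.25 ≤ 22.25, so it lies inside.
All remaining points lie in this disk, and no smaller disk contains both endpoints, so this is the minimum enclosing circle.

22.25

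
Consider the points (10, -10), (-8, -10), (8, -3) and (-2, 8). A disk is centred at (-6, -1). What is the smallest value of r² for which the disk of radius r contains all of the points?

337

The required radius is the distance from (-6, -1) to the farthest point.
Squared distances: 337, 85, 200, 97.
Maximum is 337, attained at (10, -10).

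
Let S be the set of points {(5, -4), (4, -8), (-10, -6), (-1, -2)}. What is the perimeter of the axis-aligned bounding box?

42

Width = max x − min x = 5 − (-10) = 15.
Height = max y − min y = -2 − (-8) = 6.
Perimeter = 2(15 + 6) = 42.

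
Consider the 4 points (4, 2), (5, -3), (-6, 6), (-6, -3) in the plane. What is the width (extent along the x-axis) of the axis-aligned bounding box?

max x = 5, min x = -6, so width = 11.

11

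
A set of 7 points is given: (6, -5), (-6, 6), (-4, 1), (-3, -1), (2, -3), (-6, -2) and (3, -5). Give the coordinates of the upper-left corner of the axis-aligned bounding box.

(-6, 6)

x-range [-6, 6], y-range [-5, 6].
The upper-left corner is (-6, 6).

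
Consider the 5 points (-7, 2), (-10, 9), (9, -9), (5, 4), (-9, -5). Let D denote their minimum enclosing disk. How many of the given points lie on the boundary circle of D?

2

A smallest enclosing disk is always determined by at most three of the input points on its boundary.
The farthest pair is (-10, 9)–(9, -9) with squared distance 685. The circle on this segment as diameter has centre (-0.5, 0) and r² = 685/4 = 171.25.
Check (-7, 2): distance² to centre = 46.25 ≤ 171.25, so it lies inside.
All remaining points lie in this disk, and no smaller disk contains both endpoints, so this is the minimum enclosing circle.
The points at distance exactly r from the centre are (-10, 9), (9, -9) — 2 points.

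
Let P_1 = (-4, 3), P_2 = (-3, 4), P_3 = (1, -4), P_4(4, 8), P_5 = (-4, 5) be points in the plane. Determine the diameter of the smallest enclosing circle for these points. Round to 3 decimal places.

By Welzl's lemma the MEC is supported by two points (diametrically opposite) or three points (on a circumcircle).
The minimum enclosing circle is determined by three boundary points: P_3, P_4, P_5.
Their circumcentre is (93/58, 129/58) with r² = 65773/1682.
The farthest remaining point P_1 is at distance² 53825/1682 ≤ 65773/1682.
Diameter = 2r = 2√(65773/1682) ≈ 12.507.

12.507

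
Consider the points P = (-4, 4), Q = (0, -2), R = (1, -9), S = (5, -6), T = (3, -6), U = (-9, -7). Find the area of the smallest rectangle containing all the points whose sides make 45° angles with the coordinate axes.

152

In coordinates u = x + y, v = x − y the rectangle is axis-aligned; the map (x,y)→(u,v) scales areas by 2.
u-values: 0, -2, -8, -1, -3, -16; range = 0 − (-16) = 16.
v-values: -8, 2, 10, 11, 9, -2; range = 11 − (-8) = 19.
Area = (16 × 19) / 2 = 152.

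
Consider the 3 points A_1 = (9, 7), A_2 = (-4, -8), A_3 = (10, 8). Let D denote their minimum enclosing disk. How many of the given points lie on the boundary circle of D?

2

Side lengths²: A_1A_2² = 394, A_1A_3² = 2, A_2A_3² = 452.
Since A_2A_3² = 452 ≥ 394 + 2 = 396, the angle opposite A_2A_3 is not acute, so the smallest enclosing circle has A_2A_3 as diameter.
Centre = midpoint of A_2A_3 = (3, 0), r² = 452/4 = 113.
The points at distance exactly r from the centre are A_2, A_3 — 2 points.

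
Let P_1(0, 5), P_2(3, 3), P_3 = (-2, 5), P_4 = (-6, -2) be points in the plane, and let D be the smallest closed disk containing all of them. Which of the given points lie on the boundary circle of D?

By Welzl's lemma the MEC is supported by two points (diametrically opposite) or three points (on a circumcircle).
The farthest pair is P_2–P_4 with squared distance 106. The circle on this segment as diameter has centre (-1.5, 0.5) and r² = 106/4 = 26.5.
Check P_1: distance² to centre = 22.5 ≤ 26.5, so it lies inside.
All remaining points lie in this disk, and no smaller disk contains both endpoints, so this is the minimum enclosing circle.
The points at distance exactly r from the centre are P_2, P_4 — 2 points.

P_2, P_4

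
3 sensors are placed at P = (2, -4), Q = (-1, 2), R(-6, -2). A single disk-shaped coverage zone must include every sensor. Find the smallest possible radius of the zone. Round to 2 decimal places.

Side lengths²: PQ² = 45, PR² = 68, QR² = 41.
Since PR² = 68 < 45 + 41 = 86, the triangle is acute, so the smallest enclosing circle is the circumcircle.
Circumcentre = (-25/14, -15/7), r² = 3485/196.
r = √(3485/196) ≈ 4.22.

4.22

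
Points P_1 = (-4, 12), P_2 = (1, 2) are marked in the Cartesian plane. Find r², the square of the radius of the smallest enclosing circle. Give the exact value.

The smallest circle enclosing two points has them as diameter endpoints.
Centre = midpoint = (-1.5, 7); r² = |P_1P_2|²/4 = 125/4 = 31.25.

31.25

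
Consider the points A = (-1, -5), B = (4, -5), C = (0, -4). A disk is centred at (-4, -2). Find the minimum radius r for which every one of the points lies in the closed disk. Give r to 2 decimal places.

8.54

The required radius is the distance from (-4, -2) to the farthest point.
Squared distances: 18, 73, 20.
Maximum is 73, attained at B.
r = √73 ≈ 8.54.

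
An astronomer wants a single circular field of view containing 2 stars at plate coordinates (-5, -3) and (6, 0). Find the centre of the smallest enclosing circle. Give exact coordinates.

(0.5, -1.5)

The smallest circle enclosing two points has them as diameter endpoints.
Centre = midpoint = (0.5, -1.5); r² = |(-5, -3)−(6, 0)|²/4 = 130/4 = 32.5.
Centre = (0.5, -1.5).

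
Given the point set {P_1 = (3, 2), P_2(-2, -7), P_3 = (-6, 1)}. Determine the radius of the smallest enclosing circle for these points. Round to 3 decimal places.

Side lengths²: P_1P_2² = 106, P_1P_3² = 82, P_2P_3² = 80.
Since P_1P_2² = 106 < 82 + 80 = 162, the triangle is acute, so the smallest enclosing circle is the circumcircle.
Circumcentre = (-22/19, -30/19), r² = 10865/361.
r = √(10865/361) ≈ 5.486.

5.486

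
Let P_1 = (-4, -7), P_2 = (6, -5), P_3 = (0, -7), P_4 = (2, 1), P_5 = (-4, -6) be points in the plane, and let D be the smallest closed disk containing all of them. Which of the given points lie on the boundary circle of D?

P_1, P_2, P_4

The minimum enclosing circle is determined by three boundary points: P_1, P_2, P_4.
Their circumcentre is (11/17, -72/17) with r² = 8450/289.
The farthest remaining point P_5 is at distance² 7141/289 ≤ 8450/289.
The points at distance exactly r from the centre are P_1, P_2, P_4 — 3 points.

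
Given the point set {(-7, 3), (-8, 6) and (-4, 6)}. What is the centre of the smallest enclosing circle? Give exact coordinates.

(-6, 5)

Call the three points A, B, C in the order given.
Side lengths²: AB² = 10, AC² = 18, BC² = 16.
Since AC² = 18 < 16 + 10 = 26, the triangle is acute, so the smallest enclosing circle is the circumcircle.
Circumcentre = (-6, 5), r² = 5.
Centre = (-6, 5).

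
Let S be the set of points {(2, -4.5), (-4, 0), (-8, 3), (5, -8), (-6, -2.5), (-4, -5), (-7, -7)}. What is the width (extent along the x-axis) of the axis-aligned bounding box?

max x = 5, min x = -8, so width = 13.

13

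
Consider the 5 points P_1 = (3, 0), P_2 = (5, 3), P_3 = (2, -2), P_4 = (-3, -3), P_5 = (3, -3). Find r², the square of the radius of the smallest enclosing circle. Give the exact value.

By Welzl's lemma the MEC is supported by two points (diametrically opposite) or three points (on a circumcircle).
The farthest pair is P_2–P_4 with squared distance 100. The circle on this segment as diameter has centre (1, 0) and r² = 100/4 = 25.
Check P_1: distance² to centre = 4 ≤ 25, so it lies inside.
All remaining points lie in this disk, and no smaller disk contains both endpoints, so this is the minimum enclosing circle.

25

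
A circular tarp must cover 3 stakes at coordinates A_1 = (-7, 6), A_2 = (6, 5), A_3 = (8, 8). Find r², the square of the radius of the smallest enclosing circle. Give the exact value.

57.25

Side lengths²: A_1A_2² = 170, A_1A_3² = 229, A_2A_3² = 13.
Since A_1A_3² = 229 ≥ 170 + 13 = 183, the angle opposite A_1A_3 is not acute, so the smallest enclosing circle has A_1A_3 as diameter.
Centre = midpoint of A_1A_3 = (0.5, 7), r² = 229/4 = 57.25.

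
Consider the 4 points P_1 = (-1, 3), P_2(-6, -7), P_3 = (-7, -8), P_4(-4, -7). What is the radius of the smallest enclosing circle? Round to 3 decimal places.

A smallest enclosing disk is always determined by at most three of the input points on its boundary.
The farthest pair is P_1–P_3 with squared distance 157. The circle on this segment as diameter has centre (-4, -2.5) and r² = 157/4 = 39.25.
Check P_2: distance² to centre = 24.25 ≤ 39.25, so it lies inside.
All remaining points lie in this disk, and no smaller disk contains both endpoints, so this is the minimum enclosing circle.
r = √(39.25) ≈ 6.265.

6.265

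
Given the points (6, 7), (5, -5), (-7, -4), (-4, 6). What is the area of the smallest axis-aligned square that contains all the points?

The bounding box has width 13 and height 12.
An axis-aligned square enclosing the set must have side ≥ max(width, height).
So the minimum side is max(13, 12) = 13.
Area = 13² = 169.

169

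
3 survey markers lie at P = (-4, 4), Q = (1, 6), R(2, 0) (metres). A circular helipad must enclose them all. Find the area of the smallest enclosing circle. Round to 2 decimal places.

42.79

Side lengths²: PQ² = 29, PR² = 52, QR² = 37.
Since PR² = 52 < 37 + 29 = 66, the triangle is acute, so the smallest enclosing circle is the circumcircle.
Circumcentre = (-0.5625, 2.65625), r² = 13.6220703125.
Area = π·r² = π·13.6220703125 ≈ 42.79.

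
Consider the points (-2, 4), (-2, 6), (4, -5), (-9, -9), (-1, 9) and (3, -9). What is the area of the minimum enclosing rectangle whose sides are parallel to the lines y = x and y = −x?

In coordinates u = x + y, v = x − y the rectangle is axis-aligned; the map (x,y)→(u,v) scales areas by 2.
u-values: 2, 4, -1, -18, 8, -6; range = 8 − (-18) = 26.
v-values: -6, -8, 9, 0, -10, 12; range = 12 − (-10) = 22.
Area = (26 × 22) / 2 = 286.

286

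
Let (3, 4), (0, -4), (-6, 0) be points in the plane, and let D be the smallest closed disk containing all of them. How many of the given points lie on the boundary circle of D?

3

Call the three points A, B, C in the order given.
Side lengths²: AB² = 73, AC² = 97, BC² = 52.
Since AC² = 97 < 73 + 52 = 125, the triangle is acute, so the smallest enclosing circle is the circumcircle.
Circumcentre = (-31/30, 0.95), r² = 92053/3600.
The points at distance exactly r from the centre are (3, 4), (0, -4), (-6, 0) — 3 points.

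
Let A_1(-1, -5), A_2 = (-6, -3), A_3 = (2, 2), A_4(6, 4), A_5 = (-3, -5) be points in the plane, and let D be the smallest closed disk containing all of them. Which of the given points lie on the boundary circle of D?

A smallest enclosing disk is always determined by at most three of the input points on its boundary.
The farthest pair is A_2–A_4 with squared distance 193. The circle on this segment as diameter has centre (0, 0.5) and r² = 193/4 = 48.25.
Check A_1: distance² to centre = 31.25 ≤ 48.25, so it lies inside.
All remaining points lie in this disk, and no smaller disk contains both endpoints, so this is the minimum enclosing circle.
The points at distance exactly r from the centre are A_2, A_4 — 2 points.

A_2, A_4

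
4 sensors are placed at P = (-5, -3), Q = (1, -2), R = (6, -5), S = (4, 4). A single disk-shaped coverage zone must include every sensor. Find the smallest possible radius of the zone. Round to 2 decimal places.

6.19

The minimum enclosing circle of a finite set is fixed by two of the points (as a diameter) or three (as a circumcircle).
The minimum enclosing circle is determined by three boundary points: P, R, S.
Their circumcentre is (37/38, -53/38) with r² = 27625/722.
The farthest remaining point Q is at distance² 265/722 ≤ 27625/722.
r = √(27625/722) ≈ 6.19.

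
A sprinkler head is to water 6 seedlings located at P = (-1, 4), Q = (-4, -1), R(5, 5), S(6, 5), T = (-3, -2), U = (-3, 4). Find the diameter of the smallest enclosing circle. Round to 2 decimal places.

By Welzl's lemma the MEC is supported by two points (diametrically opposite) or three points (on a circumcircle).
The farthest pair is Q–S with squared distance 136. The circle on this segment as diameter has centre (1, 2) and r² = 136/4 = 34.
Check P: distance² to centre = 8 ≤ 34, so it lies inside.
All remaining points lie in this disk, and no smaller disk contains both endpoints, so this is the minimum enclosing circle.
Diameter = 2r = 2√34 ≈ 11.66.

11.66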